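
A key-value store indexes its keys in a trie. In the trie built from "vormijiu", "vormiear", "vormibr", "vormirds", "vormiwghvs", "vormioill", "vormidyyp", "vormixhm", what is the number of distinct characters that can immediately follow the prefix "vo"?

Follow the path "vo" to its node, then look at its outgoing edges.
Characters that immediately follow "vo" among the stored strings: {r}.
That node has 1 child edge.

1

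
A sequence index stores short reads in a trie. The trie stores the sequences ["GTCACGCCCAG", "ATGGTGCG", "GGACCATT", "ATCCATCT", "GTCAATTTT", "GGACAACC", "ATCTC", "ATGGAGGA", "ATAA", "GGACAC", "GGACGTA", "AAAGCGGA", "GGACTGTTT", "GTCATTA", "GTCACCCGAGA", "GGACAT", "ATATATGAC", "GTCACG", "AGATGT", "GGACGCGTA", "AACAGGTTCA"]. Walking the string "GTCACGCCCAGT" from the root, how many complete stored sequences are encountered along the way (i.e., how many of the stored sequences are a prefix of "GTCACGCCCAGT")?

2

Traverse "GTCACGCCCAGT" character by character; count nodes along the way that are marked as word ends.
Prefixes of the query that are stored words: "GTCACG", "GTCACGCCCAG"
Count: 2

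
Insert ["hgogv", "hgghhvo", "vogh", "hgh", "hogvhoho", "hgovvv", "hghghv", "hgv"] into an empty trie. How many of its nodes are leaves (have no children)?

7

A leaf is a node with no children — equivalently, the end of a word that is not a proper prefix of any other stored word.
Those words: "hgghhvo", "hghghv", "hgogv", "hgovvv", "hgv", "hogvhoho", "vogh"
Leaf count: 7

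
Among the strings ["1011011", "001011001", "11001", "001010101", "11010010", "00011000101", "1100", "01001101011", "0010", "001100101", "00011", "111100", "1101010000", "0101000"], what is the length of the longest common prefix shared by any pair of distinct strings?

5

The deepest shared node is where two words last agree before diverging.
"00011" and "00011000101" agree on "00011" (5 characters) before diverging; nothing deeper is shared.
Longest shared-prefix length: 5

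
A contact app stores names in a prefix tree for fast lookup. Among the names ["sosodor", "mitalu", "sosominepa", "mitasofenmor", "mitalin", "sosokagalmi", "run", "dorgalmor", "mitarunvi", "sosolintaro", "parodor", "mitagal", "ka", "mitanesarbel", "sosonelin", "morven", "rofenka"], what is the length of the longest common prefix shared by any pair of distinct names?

5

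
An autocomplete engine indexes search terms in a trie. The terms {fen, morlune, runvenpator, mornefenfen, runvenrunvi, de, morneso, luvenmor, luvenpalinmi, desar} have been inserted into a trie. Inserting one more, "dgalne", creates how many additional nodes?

Walking "dgalne" from the root, the first 1 characters ("d") follow existing edges; "g" is the first miss.
New nodes needed: |"dgalne"| − 1 = 6 − 1 = 5.

5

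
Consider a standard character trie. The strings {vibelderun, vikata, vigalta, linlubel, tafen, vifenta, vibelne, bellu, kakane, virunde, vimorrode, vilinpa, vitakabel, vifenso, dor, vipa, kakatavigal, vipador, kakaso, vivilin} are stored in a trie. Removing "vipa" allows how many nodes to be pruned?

0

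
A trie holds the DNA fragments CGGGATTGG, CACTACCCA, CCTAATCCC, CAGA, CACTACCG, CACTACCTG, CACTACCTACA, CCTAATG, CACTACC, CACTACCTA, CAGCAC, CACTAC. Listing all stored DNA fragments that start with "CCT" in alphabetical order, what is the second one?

CCTAATG

Filter for "CCT…" and sort: "CCTAATCCC", "CCTAATG"
Position 2: CCTAATG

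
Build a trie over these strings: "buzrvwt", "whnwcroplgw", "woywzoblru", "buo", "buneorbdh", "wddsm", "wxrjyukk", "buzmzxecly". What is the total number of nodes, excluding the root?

For each word, the new-node count is its length minus the longest prefix already in the trie:
  "buzrvwt" → 7 new (b, u, z, r, v, w, t)
  "whnwcroplgw" → 11 new (w, h, n, w, c, r, o, p, l, g, w)
  "woywzoblru" → prefix "w" already present; 9 new (o, y, w, z, o, b, l, r, u)
  "buo" → prefix "bu" already present; 1 new (o)
  "buneorbdh" → prefix "bu" already present; 7 new (n, e, o, r, b, d, h)
  "wddsm" → prefix "w" already present; 4 new (d, d, s, m)
  "wxrjyukk" → prefix "w" already present; 7 new (x, r, j, y, u, k, k)
  "buzmzxecly" → prefix "buz" already present; 7 new (m, z, x, e, c, l, y)
Total nodes = 7 + 11 + 9 + 1 + 7 + 4 + 7 + 7 = 53

53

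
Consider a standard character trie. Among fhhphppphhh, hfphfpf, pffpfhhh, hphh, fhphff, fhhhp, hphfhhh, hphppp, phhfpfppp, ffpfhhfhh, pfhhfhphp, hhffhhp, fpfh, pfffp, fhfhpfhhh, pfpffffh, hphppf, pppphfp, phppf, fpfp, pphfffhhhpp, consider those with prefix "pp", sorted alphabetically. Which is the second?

pppphfp

Words with prefix "pp", in lexicographic order: "pphfffhhhpp", "pppphfp"
The 2nd is pppphfp.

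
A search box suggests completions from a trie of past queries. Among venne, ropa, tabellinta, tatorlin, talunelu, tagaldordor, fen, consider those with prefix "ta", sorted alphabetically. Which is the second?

DFS of the "ta" subtree visits, in order: "tabellinta", "tagaldordor", "talunelu", "tatorlin"
Position 2: tagaldordor

tagaldordor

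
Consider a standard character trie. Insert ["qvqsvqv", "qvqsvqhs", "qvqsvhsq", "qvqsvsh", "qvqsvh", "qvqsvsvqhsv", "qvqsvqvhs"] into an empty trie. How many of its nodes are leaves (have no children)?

Leaves are exactly the stored words that no other stored word extends.
Those words: "qvqsvhsq", "qvqsvqhs", "qvqsvqvhs", "qvqsvsh", "qvqsvsvqhsv"
Leaf count: 5

5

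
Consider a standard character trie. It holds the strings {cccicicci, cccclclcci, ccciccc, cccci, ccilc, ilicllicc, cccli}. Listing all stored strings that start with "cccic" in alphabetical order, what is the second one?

cccicicci

Filter for "cccic…" and sort: "ccciccc", "cccicicci"
The 2nd is cccicicci.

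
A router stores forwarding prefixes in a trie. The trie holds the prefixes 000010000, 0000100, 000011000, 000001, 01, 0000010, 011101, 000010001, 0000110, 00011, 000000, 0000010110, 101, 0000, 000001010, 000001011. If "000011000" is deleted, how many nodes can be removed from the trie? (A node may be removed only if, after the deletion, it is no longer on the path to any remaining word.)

2

After clearing the end-marker at "000011000", prune upward until reaching a node still needed by another word.
The suffix "00" (2 nodes) is used only by "000011000"; "0000110" is itself a stored word, so pruning stops there.
Nodes removed: 2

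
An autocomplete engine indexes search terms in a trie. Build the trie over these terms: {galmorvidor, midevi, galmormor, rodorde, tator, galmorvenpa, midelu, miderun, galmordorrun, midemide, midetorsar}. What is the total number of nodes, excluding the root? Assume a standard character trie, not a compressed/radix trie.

For each word, the new-node count is its length minus the longest prefix already in the trie:
  "galmorvidor" → 11 new (g, a, l, m, o, r, v, i, d, o, r)
  "midevi" → 6 new (m, i, d, e, v, i)
  "galmormor" → prefix "galmor" already present; 3 new (m, o, r)
  "rodorde" → 7 new (r, o, d, o, r, d, e)
  "tator" → 5 new (t, a, t, o, r)
  "galmorvenpa" → prefix "galmorv" already present; 4 new (e, n, p, a)
  "midelu" → prefix "mide" already present; 2 new (l, u)
  "miderun" → prefix "mide" already present; 3 new (r, u, n)
  "galmordorrun" → prefix "galmor" already present; 6 new (d, o, r, r, u, n)
  "midemide" → prefix "mide" already present; 4 new (m, i, d, e)
  "midetorsar" → prefix "mide" already present; 6 new (t, o, r, s, a, r)
Total nodes = 11 + 6 + 3 + 7 + 5 + 4 + 2 + 3 + 6 + 4 + 6 = 57

57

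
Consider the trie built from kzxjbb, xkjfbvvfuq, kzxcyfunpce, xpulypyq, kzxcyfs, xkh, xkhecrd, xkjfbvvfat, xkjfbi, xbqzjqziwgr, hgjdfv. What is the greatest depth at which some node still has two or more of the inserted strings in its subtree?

8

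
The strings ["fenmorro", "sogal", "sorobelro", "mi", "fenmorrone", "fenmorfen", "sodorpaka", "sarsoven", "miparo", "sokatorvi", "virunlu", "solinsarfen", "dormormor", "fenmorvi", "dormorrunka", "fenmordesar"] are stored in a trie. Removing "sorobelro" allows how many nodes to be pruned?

7

Walk "sorobelro" from the leaf back toward the root, removing each node that no remaining word uses.
The suffix "robelro" (7 nodes) is used only by "sorobelro"; the node for "so" still has the child "g", so pruning stops there.
Nodes removed: 7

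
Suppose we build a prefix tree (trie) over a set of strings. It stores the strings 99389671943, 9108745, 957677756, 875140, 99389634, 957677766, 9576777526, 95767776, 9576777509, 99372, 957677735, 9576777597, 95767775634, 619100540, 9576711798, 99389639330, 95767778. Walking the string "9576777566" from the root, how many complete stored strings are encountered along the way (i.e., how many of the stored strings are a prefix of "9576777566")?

1

Check each prefix of "9576777566" against the stored set — each match is an end-marker on the path.
Prefixes of the query that are stored words: "957677756"
Count: 1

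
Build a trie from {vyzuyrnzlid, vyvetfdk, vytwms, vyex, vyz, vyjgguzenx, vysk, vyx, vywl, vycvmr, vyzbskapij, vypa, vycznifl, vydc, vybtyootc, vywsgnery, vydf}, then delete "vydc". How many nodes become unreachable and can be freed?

After clearing the end-marker at "vydc", prune upward until reaching a node still needed by another word.
The suffix "c" (1 node) is used only by "vydc"; the node for "vyd" still has the child "f", so pruning stops there.
Nodes removed: 1

1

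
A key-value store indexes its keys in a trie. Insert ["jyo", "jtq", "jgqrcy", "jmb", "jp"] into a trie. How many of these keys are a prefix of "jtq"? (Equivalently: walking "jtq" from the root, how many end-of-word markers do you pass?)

Check each prefix of "jtq" against the stored set — each match is an end-marker on the path.
Prefixes of the query that are stored words: "jtq"
Count: 1

1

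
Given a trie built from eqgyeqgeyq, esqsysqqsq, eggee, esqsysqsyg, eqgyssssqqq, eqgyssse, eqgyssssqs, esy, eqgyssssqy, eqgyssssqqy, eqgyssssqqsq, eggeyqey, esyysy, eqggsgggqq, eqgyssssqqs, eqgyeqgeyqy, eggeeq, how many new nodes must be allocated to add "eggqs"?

"egg" is already a path in the trie; the remaining "qs" must be added.
So 5 − 3 = 2 new nodes.

2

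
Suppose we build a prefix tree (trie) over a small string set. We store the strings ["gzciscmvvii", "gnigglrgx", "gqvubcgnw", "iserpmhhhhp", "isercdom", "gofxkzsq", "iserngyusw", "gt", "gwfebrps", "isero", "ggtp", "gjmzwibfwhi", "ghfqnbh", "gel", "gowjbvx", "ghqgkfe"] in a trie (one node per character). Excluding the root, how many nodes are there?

95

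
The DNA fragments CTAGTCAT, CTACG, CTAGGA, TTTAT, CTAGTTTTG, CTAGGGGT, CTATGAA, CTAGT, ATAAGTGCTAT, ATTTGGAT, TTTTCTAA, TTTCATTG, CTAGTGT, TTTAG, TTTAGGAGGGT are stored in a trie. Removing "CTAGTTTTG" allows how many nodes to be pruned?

Walk "CTAGTTTTG" from the leaf back toward the root, removing each node that no remaining word uses.
The suffix "TTTG" (4 nodes) is used only by "CTAGTTTTG"; the node for "CTAGT" still has the child "C", so pruning stops there.
Nodes removed: 4

4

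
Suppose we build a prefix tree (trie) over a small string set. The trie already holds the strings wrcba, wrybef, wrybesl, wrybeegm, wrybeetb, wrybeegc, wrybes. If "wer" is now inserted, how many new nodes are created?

"w" is already a path in the trie; the remaining "er" must be added.
New nodes needed: |"wer"| − 1 = 3 − 1 = 2.

2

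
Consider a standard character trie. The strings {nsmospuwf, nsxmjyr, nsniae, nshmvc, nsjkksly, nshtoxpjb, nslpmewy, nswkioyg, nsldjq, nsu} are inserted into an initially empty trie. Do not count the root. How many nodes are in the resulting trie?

Count nodes per top-level branch (shared prefixes stored once):
  'n'-branch (nshmvc, nshtoxpjb, nsjkksly, nsldjq, nslpmewy, nsmospuwf, nsniae, nsu, nswkioyg, nsxmjyr): 50 nodes
Sum: 50

50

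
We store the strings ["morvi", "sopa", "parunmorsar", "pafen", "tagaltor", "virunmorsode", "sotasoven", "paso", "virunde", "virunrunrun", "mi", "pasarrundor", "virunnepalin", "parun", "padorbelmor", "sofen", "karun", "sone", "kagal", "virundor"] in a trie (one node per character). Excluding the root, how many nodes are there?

100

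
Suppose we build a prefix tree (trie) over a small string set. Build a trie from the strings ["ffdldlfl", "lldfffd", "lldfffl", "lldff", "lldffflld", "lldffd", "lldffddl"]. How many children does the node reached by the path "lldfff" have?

Follow the path "lldfff" to its node, then look at its outgoing edges.
Characters that immediately follow "lldfff" among the stored strings: {d, l}.
That node has 2 child edges.

2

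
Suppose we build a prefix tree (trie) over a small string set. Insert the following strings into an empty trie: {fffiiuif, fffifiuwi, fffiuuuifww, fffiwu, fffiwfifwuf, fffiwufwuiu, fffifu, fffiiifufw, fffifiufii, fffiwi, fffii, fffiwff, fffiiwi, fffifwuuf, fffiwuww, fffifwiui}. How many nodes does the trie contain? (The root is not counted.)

Count nodes per top-level branch (shared prefixes stored once):
  'f'-branch (fffifiufii, fffifiuwi, fffifu, fffifwiui, fffifwuuf, fffii, fffiiifufw, fffiiuif, fffiiwi, fffiuuuifww, fffiwff, fffiwfifwuf, fffiwi, fffiwu, fffiwufwuiu, fffiwuww): 55 nodes
Sum: 55

55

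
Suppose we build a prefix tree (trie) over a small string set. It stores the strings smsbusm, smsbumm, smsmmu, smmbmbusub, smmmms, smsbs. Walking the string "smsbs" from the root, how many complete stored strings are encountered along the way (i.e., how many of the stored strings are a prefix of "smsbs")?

Traverse "smsbs" character by character; count nodes along the way that are marked as word ends.
Prefixes of the query that are stored words: "smsbs"
Count: 1

1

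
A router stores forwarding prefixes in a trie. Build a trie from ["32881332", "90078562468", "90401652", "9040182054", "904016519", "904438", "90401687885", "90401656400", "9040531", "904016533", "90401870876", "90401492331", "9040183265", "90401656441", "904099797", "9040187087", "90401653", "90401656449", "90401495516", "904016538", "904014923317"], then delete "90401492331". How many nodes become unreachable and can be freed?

0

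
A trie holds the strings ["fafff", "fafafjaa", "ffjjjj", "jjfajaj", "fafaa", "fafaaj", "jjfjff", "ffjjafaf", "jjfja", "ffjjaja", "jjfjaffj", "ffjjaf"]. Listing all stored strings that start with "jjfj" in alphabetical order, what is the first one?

DFS of the "jjfj" subtree visits, in order: "jjfja", "jjfjaffj", "jjfjff"
The 1st is jjfja.

jjfja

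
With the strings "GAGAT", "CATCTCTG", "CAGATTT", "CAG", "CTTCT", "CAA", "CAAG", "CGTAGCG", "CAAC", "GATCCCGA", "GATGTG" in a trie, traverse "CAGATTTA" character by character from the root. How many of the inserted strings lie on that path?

2

Traverse "CAGATTTA" character by character; count nodes along the way that are marked as word ends.
Prefixes of the query that are stored words: "CAG", "CAGATTT"
Count: 2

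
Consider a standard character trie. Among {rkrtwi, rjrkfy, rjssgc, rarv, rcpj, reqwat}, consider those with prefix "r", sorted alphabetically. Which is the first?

Words with prefix "r", in lexicographic order: "rarv", "rcpj", "reqwat", "rjrkfy", "rjssgc", "rkrtwi"
Position 1: rarv

rarv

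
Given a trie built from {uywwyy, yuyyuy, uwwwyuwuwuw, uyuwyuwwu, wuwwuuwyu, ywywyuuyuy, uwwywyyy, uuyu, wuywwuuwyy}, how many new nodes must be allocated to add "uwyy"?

The longest prefix of "uwyy" already in the trie is "uw" (length 2).
So 4 − 2 = 2 new nodes.

2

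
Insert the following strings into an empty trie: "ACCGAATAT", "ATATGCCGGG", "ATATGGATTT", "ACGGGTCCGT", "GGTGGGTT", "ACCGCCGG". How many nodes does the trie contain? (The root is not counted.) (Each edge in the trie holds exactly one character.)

43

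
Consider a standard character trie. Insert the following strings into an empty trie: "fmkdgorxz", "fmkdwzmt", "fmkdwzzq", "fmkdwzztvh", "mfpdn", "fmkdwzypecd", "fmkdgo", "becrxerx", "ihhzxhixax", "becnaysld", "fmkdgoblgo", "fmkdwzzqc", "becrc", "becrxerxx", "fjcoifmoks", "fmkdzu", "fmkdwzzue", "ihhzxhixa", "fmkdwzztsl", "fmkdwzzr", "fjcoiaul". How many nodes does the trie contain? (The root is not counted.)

For each word, the new-node count is its length minus the longest prefix already in the trie:
  "fmkdgorxz" → 9 new (f, m, k, d, g, o, r, x, z)
  "fmkdwzmt" → prefix "fmkd" already present; 4 new (w, z, m, t)
  "fmkdwzzq" → prefix "fmkdwz" already present; 2 new (z, q)
  "fmkdwzztvh" → prefix "fmkdwzz" already present; 3 new (t, v, h)
  "mfpdn" → 5 new (m, f, p, d, n)
  "fmkdwzypecd" → prefix "fmkdwz" already present; 5 new (y, p, e, c, d)
  "fmkdgo" → prefix "fmkdgo" already present; 0 new (none)
  "becrxerx" → 8 new (b, e, c, r, x, e, r, x)
  "ihhzxhixax" → 10 new (i, h, h, z, x, h, i, x, a, x)
  "becnaysld" → prefix "bec" already present; 6 new (n, a, y, s, l, d)
  "fmkdgoblgo" → prefix "fmkdgo" already present; 4 new (b, l, g, o)
  "fmkdwzzqc" → prefix "fmkdwzzq" already present; 1 new (c)
  "becrc" → prefix "becr" already present; 1 new (c)
  "becrxerxx" → prefix "becrxerx" already present; 1 new (x)
  "fjcoifmoks" → prefix "f" already present; 9 new (j, c, o, i, f, m, o, k, s)
  "fmkdzu" → prefix "fmkd" already present; 2 new (z, u)
  "fmkdwzzue" → prefix "fmkdwzz" already present; 2 new (u, e)
  "ihhzxhixa" → prefix "ihhzxhixa" already present; 0 new (none)
  "fmkdwzztsl" → prefix "fmkdwzzt" already present; 2 new (s, l)
  "fmkdwzzr" → prefix "fmkdwzz" already present; 1 new (r)
  "fjcoiaul" → prefix "fjcoi" already present; 3 new (a, u, l)
Total nodes = 9 + 4 + 2 + 3 + 5 + 5 + 0 + 8 + 10 + 6 + 4 + 1 + 1 + 1 + 9 + 2 + 2 + 0 + 2 + 1 + 3 = 78

78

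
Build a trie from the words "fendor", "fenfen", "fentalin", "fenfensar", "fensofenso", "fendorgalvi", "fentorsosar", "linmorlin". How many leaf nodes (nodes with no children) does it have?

Leaves are exactly the stored words that no other stored word extends.
Those words: "fendorgalvi", "fenfensar", "fensofenso", "fentalin", "fentorsosar", "linmorlin"
Leaf count: 6

6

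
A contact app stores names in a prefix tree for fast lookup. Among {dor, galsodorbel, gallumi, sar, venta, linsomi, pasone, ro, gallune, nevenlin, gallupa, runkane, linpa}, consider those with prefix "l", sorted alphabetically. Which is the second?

linsomi

Words with prefix "l", in lexicographic order: "linpa", "linsomi"
The 2nd is linsomi.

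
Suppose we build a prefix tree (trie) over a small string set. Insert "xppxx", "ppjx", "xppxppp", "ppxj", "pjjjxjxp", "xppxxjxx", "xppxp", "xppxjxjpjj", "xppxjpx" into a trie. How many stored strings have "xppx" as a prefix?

Traverse to the node for "xppx", then collect every word in that subtree.
Matches: "xppxjpx", "xppxjxjpjj", "xppxp", "xppxppp", "xppxx", "xppxxjxx"
Count: 6

6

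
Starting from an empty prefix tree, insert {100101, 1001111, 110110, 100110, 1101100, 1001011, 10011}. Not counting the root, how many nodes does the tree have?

17

Trace insertions, counting only characters that open a new branch:
  "100101" → 6 new (1, 0, 0, 1, 0, 1)
  "1001111" → prefix "1001" already present; 3 new (1, 1, 1)
  "110110" → prefix "1" already present; 5 new (1, 0, 1, 1, 0)
  "100110" → prefix "10011" already present; 1 new (0)
  "1101100" → prefix "110110" already present; 1 new (0)
  "1001011" → prefix "100101" already present; 1 new (1)
  "10011" → prefix "10011" already present; 0 new (none)
Total nodes = 6 + 3 + 5 + 1 + 1 + 1 + 0 = 17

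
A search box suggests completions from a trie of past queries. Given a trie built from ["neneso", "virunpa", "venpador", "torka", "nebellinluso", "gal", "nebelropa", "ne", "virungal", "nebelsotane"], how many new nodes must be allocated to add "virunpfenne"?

Walking "virunpfenne" from the root, the first 6 characters ("virunp") follow existing edges; "f" is the first miss.
New nodes needed: |"virunpfenne"| − 6 = 11 − 6 = 5.

5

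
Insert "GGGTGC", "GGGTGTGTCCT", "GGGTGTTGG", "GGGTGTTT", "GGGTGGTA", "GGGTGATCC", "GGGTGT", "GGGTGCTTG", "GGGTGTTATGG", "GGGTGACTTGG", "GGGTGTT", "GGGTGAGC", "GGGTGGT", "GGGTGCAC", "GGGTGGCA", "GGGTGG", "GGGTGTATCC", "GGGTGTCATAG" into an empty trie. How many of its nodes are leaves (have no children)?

Leaves are exactly the stored words that no other stored word extends.
Those words: "GGGTGACTTGG", "GGGTGAGC", "GGGTGATCC", "GGGTGCAC", "GGGTGCTTG", "GGGTGGCA", "GGGTGGTA", "GGGTGTATCC", "GGGTGTCATAG", "GGGTGTGTCCT", "GGGTGTTATGG", "GGGTGTTGG", "GGGTGTTT"
Leaf count: 13

13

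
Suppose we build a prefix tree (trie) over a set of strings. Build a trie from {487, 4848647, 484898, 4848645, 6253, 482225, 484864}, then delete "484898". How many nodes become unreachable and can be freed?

A node on "484898"'s path can go only if nothing else ends at it or branches off below it.
The suffix "98" (2 nodes) is used only by "484898"; the node for "4848" still has the child "6", so pruning stops there.
Nodes removed: 2

2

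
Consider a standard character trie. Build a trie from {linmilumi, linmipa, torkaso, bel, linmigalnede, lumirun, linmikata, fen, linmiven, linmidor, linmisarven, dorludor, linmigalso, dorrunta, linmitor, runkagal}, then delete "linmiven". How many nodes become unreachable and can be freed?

3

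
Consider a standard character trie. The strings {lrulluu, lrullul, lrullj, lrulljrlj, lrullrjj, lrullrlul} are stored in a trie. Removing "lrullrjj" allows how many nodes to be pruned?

2

A node on "lrullrjj"'s path can go only if nothing else ends at it or branches off below it.
The suffix "jj" (2 nodes) is used only by "lrullrjj"; the node for "lrullr" still has the child "l", so pruning stops there.
Nodes removed: 2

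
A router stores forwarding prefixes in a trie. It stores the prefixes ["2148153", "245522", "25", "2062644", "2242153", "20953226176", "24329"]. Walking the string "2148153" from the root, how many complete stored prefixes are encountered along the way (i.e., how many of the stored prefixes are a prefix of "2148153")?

1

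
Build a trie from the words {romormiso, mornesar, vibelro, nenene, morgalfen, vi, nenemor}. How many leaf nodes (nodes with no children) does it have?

6

A leaf is a node with no children — equivalently, the end of a word that is not a proper prefix of any other stored word.
Those words: "morgalfen", "mornesar", "nenemor", "nenene", "romormiso", "vibelro"
Leaf count: 6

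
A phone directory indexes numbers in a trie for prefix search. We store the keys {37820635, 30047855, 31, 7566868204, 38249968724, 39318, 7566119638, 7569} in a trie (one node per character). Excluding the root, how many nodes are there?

For each word, the new-node count is its length minus the longest prefix already in the trie:
  "37820635" → 8 new (3, 7, 8, 2, 0, 6, 3, 5)
  "30047855" → prefix "3" already present; 7 new (0, 0, 4, 7, 8, 5, 5)
  "31" → prefix "3" already present; 1 new (1)
  "7566868204" → 10 new (7, 5, 6, 6, 8, 6, 8, 2, 0, 4)
  "38249968724" → prefix "3" already present; 10 new (8, 2, 4, 9, 9, 6, 8, 7, 2, 4)
  "39318" → prefix "3" already present; 4 new (9, 3, 1, 8)
  "7566119638" → prefix "7566" already present; 6 new (1, 1, 9, 6, 3, 8)
  "7569" → prefix "756" already present; 1 new (9)
Total nodes = 8 + 7 + 1 + 10 + 10 + 4 + 6 + 1 = 47

47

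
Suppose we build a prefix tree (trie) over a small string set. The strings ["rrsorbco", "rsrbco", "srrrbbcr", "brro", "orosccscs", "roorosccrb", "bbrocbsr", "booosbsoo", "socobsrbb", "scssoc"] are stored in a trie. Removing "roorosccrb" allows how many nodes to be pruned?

After clearing the end-marker at "roorosccrb", prune upward until reaching a node still needed by another word.
The suffix "oorosccrb" (9 nodes) is used only by "roorosccrb"; the node for "r" still has the child "r", so pruning stops there.
Nodes removed: 9

9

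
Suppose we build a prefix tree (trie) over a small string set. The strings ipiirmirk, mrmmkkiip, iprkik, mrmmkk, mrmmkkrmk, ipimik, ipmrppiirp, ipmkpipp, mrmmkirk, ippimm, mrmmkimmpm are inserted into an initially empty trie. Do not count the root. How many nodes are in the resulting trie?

52

Insert word by word; a character creates a node only if that edge doesn't already exist:
  "ipiirmirk" → 9 new (i, p, i, i, r, m, i, r, k)
  "mrmmkkiip" → 9 new (m, r, m, m, k, k, i, i, p)
  "iprkik" → prefix "ip" already present; 4 new (r, k, i, k)
  "mrmmkk" → prefix "mrmmkk" already present; 0 new (none)
  "mrmmkkrmk" → prefix "mrmmkk" already present; 3 new (r, m, k)
  "ipimik" → prefix "ipi" already present; 3 new (m, i, k)
  "ipmrppiirp" → prefix "ip" already present; 8 new (m, r, p, p, i, i, r, p)
  "ipmkpipp" → prefix "ipm" already present; 5 new (k, p, i, p, p)
  "mrmmkirk" → prefix "mrmmk" already present; 3 new (i, r, k)
  "ippimm" → prefix "ip" already present; 4 new (p, i, m, m)
  "mrmmkimmpm" → prefix "mrmmki" already present; 4 new (m, m, p, m)
Total nodes = 9 + 9 + 4 + 0 + 3 + 3 + 8 + 5 + 3 + 4 + 4 = 52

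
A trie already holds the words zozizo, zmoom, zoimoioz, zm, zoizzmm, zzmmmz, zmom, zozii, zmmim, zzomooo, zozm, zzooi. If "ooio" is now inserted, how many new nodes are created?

4

No existing word starts with "o", so every character of "ooio" needs a new node.
4 − 0 = 4 new nodes.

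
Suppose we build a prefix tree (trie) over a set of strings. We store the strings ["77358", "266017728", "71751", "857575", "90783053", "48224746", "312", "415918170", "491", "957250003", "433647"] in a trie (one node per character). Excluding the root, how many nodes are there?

66

Trace insertions, counting only characters that open a new branch:
  "77358" → 5 new (7, 7, 3, 5, 8)
  "266017728" → 9 new (2, 6, 6, 0, 1, 7, 7, 2, 8)
  "71751" → prefix "7" already present; 4 new (1, 7, 5, 1)
  "857575" → 6 new (8, 5, 7, 5, 7, 5)
  "90783053" → 8 new (9, 0, 7, 8, 3, 0, 5, 3)
  "48224746" → 8 new (4, 8, 2, 2, 4, 7, 4, 6)
  "312" → 3 new (3, 1, 2)
  "415918170" → prefix "4" already present; 8 new (1, 5, 9, 1, 8, 1, 7, 0)
  "491" → prefix "4" already present; 2 new (9, 1)
  "957250003" → prefix "9" already present; 8 new (5, 7, 2, 5, 0, 0, 0, 3)
  "433647" → prefix "4" already present; 5 new (3, 3, 6, 4, 7)
Total nodes = 5 + 9 + 4 + 6 + 8 + 8 + 3 + 8 + 2 + 8 + 5 = 66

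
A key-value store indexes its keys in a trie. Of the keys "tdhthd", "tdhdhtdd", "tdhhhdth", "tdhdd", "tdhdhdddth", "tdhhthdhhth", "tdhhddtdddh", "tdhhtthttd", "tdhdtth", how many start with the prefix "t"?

9

Filter for entries beginning with "t":
Words under "t": tdhdd, tdhdhdddth, tdhdhtdd, tdhdtth, tdhhddtdddh, tdhhhdth, tdhhthdhhth, tdhhtthttd, tdhthd
Count: 9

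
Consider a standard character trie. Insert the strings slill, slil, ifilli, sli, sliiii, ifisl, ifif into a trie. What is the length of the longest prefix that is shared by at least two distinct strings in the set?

Equivalently: take the maximum, over all pairs, of their longest common prefix length.
"slil" and "slill" agree on "slil" (4 characters) before diverging; nothing deeper is shared.
Longest shared-prefix length: 4

4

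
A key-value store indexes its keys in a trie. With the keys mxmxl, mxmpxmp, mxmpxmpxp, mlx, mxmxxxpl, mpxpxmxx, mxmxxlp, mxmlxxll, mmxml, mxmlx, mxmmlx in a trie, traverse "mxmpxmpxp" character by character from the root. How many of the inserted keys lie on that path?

2

Traverse "mxmpxmpxp" character by character; count nodes along the way that are marked as word ends.
Prefixes of the query that are stored words: "mxmpxmp", "mxmpxmpxp"
Count: 2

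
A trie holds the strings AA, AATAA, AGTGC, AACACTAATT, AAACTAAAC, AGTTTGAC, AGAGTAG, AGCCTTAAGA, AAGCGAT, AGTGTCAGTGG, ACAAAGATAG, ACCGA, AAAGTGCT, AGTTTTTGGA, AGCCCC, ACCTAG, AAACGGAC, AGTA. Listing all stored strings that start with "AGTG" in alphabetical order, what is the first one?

Words with prefix "AGTG", in lexicographic order: "AGTGC", "AGTGTCAGTGG"
Position 1: AGTGC

AGTGC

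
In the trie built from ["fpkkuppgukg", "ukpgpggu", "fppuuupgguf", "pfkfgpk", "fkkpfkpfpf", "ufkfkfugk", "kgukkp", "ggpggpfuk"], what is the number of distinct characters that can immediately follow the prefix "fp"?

Walk "fp" from the root, arriving at one node.
Distinct next characters after "fp": k, p.
That node has 2 child edges.

2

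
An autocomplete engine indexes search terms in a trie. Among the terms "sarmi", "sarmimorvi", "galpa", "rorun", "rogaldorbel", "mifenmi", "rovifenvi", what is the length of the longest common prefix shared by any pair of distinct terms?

Equivalently: take the maximum, over all pairs, of their longest common prefix length.
e.g. "sarmi" and "sarmimorvi" share the prefix "sarmi" of length 5; no pair shares a longer one.
Longest shared-prefix length: 5

5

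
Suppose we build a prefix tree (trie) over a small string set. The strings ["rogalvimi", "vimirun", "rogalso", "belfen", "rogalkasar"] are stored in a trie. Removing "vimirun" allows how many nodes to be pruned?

7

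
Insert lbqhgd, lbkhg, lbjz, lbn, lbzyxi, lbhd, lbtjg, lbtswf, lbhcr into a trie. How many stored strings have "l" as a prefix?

Walk to "l"; the words in its subtree are exactly those with that prefix.
Matches: "lbhcr", "lbhd", "lbjz", "lbkhg", "lbn", "lbqhgd", "lbtjg", "lbtswf", "lbzyxi"
Count: 9

9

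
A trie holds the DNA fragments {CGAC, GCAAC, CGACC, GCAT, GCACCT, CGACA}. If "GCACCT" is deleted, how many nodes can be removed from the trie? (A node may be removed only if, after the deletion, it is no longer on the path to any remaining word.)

3

After clearing the end-marker at "GCACCT", prune upward until reaching a node still needed by another word.
The suffix "CCT" (3 nodes) is used only by "GCACCT"; the node for "GCA" still has the child "A", so pruning stops there.
Nodes removed: 3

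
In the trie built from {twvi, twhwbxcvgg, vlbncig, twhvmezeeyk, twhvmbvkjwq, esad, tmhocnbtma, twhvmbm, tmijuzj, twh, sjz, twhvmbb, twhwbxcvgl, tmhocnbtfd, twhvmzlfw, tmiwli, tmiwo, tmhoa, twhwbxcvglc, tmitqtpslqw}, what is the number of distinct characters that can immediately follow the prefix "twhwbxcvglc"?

The children of the "twhwbxcvglc" node are the distinct next characters among strings starting with "twhwbxcvglc".
No stored string extends past "twhwbxcvglc".
That node has 0 child edges.

0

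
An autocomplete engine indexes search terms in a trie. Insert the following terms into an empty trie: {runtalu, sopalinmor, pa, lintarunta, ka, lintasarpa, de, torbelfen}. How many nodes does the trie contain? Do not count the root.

47

Count nodes per top-level branch (shared prefixes stored once):
  'd'-branch (de): 2 nodes
  'k'-branch (ka): 2 nodes
  'l'-branch (lintarunta, lintasarpa): 15 nodes
  'p'-branch (pa): 2 nodes
  'r'-branch (runtalu): 7 nodes
  's'-branch (sopalinmor): 10 nodes
  't'-branch (torbelfen): 9 nodes
Sum: 47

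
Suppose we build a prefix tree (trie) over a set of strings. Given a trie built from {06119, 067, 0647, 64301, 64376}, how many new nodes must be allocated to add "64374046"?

The longest prefix of "64374046" already in the trie is "6437" (length 4).
So 8 − 4 = 4 new nodes.

4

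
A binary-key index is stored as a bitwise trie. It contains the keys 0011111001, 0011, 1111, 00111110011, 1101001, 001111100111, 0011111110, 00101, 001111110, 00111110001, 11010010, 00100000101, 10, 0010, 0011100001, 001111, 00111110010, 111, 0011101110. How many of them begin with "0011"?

11

Walk to "0011"; the words in its subtree are exactly those with that prefix.
Matches: "0011", "0011100001", "0011101110", "001111", "00111110001", "0011111001", "00111110010", "00111110011", "001111100111", "001111110", "0011111110"
Count: 11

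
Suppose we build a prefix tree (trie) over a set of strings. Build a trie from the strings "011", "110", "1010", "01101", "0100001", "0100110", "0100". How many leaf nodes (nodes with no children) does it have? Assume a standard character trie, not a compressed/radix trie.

5

A leaf is a node with no children — equivalently, the end of a word that is not a proper prefix of any other stored word.
Those words: "0100001", "0100110", "01101", "1010", "110"
Leaf count: 5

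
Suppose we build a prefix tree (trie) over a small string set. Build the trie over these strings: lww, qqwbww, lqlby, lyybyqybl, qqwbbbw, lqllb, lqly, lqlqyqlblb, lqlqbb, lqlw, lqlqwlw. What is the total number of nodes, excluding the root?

Trace insertions, counting only characters that open a new branch:
  "lww" → 3 new (l, w, w)
  "qqwbww" → 6 new (q, q, w, b, w, w)
  "lqlby" → prefix "l" already present; 4 new (q, l, b, y)
  "lyybyqybl" → prefix "l" already present; 8 new (y, y, b, y, q, y, b, l)
  "qqwbbbw" → prefix "qqwb" already present; 3 new (b, b, w)
  "lqllb" → prefix "lql" already present; 2 new (l, b)
  "lqly" → prefix "lql" already present; 1 new (y)
  "lqlqyqlblb" → prefix "lql" already present; 7 new (q, y, q, l, b, l, b)
  "lqlqbb" → prefix "lqlq" already present; 2 new (b, b)
  "lqlw" → prefix "lql" already present; 1 new (w)
  "lqlqwlw" → prefix "lqlq" already present; 3 new (w, l, w)
Total nodes = 3 + 6 + 4 + 8 + 3 + 2 + 1 + 7 + 2 + 1 + 3 = 40

40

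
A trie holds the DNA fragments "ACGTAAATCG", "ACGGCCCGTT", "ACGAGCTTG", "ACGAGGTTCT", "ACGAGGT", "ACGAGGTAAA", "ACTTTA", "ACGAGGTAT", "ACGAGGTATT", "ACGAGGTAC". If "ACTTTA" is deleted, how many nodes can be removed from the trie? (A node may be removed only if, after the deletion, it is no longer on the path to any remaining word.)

4

Walk "ACTTTA" from the leaf back toward the root, removing each node that no remaining word uses.
The suffix "TTTA" (4 nodes) is used only by "ACTTTA"; the node for "AC" still has the child "G", so pruning stops there.
Nodes removed: 4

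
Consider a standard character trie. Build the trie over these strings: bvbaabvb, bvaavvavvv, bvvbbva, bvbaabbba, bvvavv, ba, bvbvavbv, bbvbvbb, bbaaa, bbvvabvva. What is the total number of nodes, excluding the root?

For each word, the new-node count is its length minus the longest prefix already in the trie:
  "bvbaabvb" → 8 new (b, v, b, a, a, b, v, b)
  "bvaavvavvv" → prefix "bv" already present; 8 new (a, a, v, v, a, v, v, v)
  "bvvbbva" → prefix "bv" already present; 5 new (v, b, b, v, a)
  "bvbaabbba" → prefix "bvbaab" already present; 3 new (b, b, a)
  "bvvavv" → prefix "bvv" already present; 3 new (a, v, v)
  "ba" → prefix "b" already present; 1 new (a)
  "bvbvavbv" → prefix "bvb" already present; 5 new (v, a, v, b, v)
  "bbvbvbb" → prefix "b" already present; 6 new (b, v, b, v, b, b)
  "bbaaa" → prefix "bb" already present; 3 new (a, a, a)
  "bbvvabvva" → prefix "bbv" already present; 6 new (v, a, b, v, v, a)
Total nodes = 8 + 8 + 5 + 3 + 3 + 1 + 5 + 6 + 3 + 6 = 48

48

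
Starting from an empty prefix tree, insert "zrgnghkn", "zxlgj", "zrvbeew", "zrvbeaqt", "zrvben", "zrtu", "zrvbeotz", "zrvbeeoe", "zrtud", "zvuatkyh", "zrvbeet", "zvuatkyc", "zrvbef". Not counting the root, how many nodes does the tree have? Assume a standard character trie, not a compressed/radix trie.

Trie structure (* marks end of a word):
(root)
└─ z
   ├─ r
   │  ├─ g
   │  │  └─ n
   │  │     └─ g
   │  │        └─ h
   │  │           └─ k
   │  │              └─ n *
   │  ├─ t
   │  │  └─ u *
   │  │     └─ d *
   │  └─ v
   │     └─ b
   │        └─ e
   │           ├─ a
   │           │  └─ q
   │           │     └─ t *
   │           ├─ e
   │           │  ├─ o
   │           │  │  └─ e *
   │           │  ├─ t *
   │           │  └─ w *
   │           ├─ f *
   │           ├─ n *
   │           └─ o
   │              └─ t
   │                 └─ z *
   ├─ v
   │  └─ u
   │     └─ a
   │        └─ t
   │           └─ k
   │              └─ y
   │                 ├─ c *
   │                 └─ h *
   └─ x
      └─ l
         └─ g
            └─ j *
Counting every labelled node above: 39.

39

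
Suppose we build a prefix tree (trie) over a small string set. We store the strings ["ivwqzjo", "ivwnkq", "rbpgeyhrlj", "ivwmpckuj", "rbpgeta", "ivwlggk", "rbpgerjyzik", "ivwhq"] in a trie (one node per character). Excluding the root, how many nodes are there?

40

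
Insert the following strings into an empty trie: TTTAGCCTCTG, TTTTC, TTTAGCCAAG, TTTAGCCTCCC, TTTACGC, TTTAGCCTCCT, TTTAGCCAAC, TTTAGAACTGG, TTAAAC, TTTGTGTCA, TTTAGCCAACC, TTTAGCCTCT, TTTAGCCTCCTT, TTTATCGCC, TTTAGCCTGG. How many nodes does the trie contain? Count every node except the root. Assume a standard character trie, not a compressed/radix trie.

48

Insert word by word; a character creates a node only if that edge doesn't already exist:
  "TTTAGCCTCTG" → 11 new (T, T, T, A, G, C, C, T, C, T, G)
  "TTTTC" → prefix "TTT" already present; 2 new (T, C)
  "TTTAGCCAAG" → prefix "TTTAGCC" already present; 3 new (A, A, G)
  "TTTAGCCTCCC" → prefix "TTTAGCCTC" already present; 2 new (C, C)
  "TTTACGC" → prefix "TTTA" already present; 3 new (C, G, C)
  "TTTAGCCTCCT" → prefix "TTTAGCCTCC" already present; 1 new (T)
  "TTTAGCCAAC" → prefix "TTTAGCCAA" already present; 1 new (C)
  "TTTAGAACTGG" → prefix "TTTAG" already present; 6 new (A, A, C, T, G, G)
  "TTAAAC" → prefix "TT" already present; 4 new (A, A, A, C)
  "TTTGTGTCA" → prefix "TTT" already present; 6 new (G, T, G, T, C, A)
  "TTTAGCCAACC" → prefix "TTTAGCCAAC" already present; 1 new (C)
  "TTTAGCCTCT" → prefix "TTTAGCCTCT" already present; 0 new (none)
  "TTTAGCCTCCTT" → prefix "TTTAGCCTCCT" already present; 1 new (T)
  "TTTATCGCC" → prefix "TTTA" already present; 5 new (T, C, G, C, C)
  "TTTAGCCTGG" → prefix "TTTAGCCT" already present; 2 new (G, G)
Total nodes = 11 + 2 + 3 + 2 + 3 + 1 + 1 + 6 + 4 + 6 + 1 + 0 + 1 + 5 + 2 = 48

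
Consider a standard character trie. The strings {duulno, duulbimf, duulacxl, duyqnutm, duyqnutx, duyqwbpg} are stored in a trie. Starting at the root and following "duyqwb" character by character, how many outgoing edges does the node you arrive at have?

The children of the "duyqwb" node are the distinct next characters among strings starting with "duyqwb".
Distinct next characters after "duyqwb": p.
That node has 1 child edge.

1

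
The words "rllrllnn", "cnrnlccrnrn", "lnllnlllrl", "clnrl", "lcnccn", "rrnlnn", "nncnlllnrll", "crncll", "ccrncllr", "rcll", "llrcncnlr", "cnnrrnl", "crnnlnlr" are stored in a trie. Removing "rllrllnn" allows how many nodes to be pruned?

Walk "rllrllnn" from the leaf back toward the root, removing each node that no remaining word uses.
The suffix "llrllnn" (7 nodes) is used only by "rllrllnn"; the node for "r" still has the child "r", so pruning stops there.
Nodes removed: 7

7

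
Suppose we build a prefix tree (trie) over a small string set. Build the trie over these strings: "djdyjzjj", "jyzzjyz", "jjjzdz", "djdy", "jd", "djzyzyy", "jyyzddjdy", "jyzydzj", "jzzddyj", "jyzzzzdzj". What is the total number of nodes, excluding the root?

48

For each word, the new-node count is its length minus the longest prefix already in the trie:
  "djdyjzjj" → 8 new (d, j, d, y, j, z, j, j)
  "jyzzjyz" → 7 new (j, y, z, z, j, y, z)
  "jjjzdz" → prefix "j" already present; 5 new (j, j, z, d, z)
  "djdy" → prefix "djdy" already present; 0 new (none)
  "jd" → prefix "j" already present; 1 new (d)
  "djzyzyy" → prefix "dj" already present; 5 new (z, y, z, y, y)
  "jyyzddjdy" → prefix "jy" already present; 7 new (y, z, d, d, j, d, y)
  "jyzydzj" → prefix "jyz" already present; 4 new (y, d, z, j)
  "jzzddyj" → prefix "j" already present; 6 new (z, z, d, d, y, j)
  "jyzzzzdzj" → prefix "jyzz" already present; 5 new (z, z, d, z, j)
Total nodes = 8 + 7 + 5 + 0 + 1 + 5 + 7 + 4 + 6 + 5 = 48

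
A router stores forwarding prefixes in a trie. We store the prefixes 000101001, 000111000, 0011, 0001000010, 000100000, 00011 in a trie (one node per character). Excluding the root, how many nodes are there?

Insert word by word; a character creates a node only if that edge doesn't already exist:
  "000101001" → 9 new (0, 0, 0, 1, 0, 1, 0, 0, 1)
  "000111000" → prefix "0001" already present; 5 new (1, 1, 0, 0, 0)
  "0011" → prefix "00" already present; 2 new (1, 1)
  "0001000010" → prefix "00010" already present; 5 new (0, 0, 0, 1, 0)
  "000100000" → prefix "00010000" already present; 1 new (0)
  "00011" → prefix "00011" already present; 0 new (none)
Total nodes = 9 + 5 + 2 + 5 + 1 + 0 = 22

22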